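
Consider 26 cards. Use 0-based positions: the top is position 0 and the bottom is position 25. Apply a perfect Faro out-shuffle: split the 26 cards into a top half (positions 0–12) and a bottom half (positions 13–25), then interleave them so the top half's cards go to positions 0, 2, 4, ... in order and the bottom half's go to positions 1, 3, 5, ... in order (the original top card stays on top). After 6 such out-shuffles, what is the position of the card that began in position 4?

Track the card's position through each out-shuffle:
4 → 8 → 16 → 7 → 14 → 3 → 6

6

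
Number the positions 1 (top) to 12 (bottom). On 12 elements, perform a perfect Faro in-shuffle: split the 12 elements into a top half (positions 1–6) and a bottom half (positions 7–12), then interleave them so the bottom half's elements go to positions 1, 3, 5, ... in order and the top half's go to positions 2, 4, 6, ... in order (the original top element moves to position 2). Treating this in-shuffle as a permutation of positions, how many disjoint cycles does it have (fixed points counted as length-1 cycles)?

Trace each unvisited position around until it returns:
(1 2 4 8 3 6 ... len 12)
1 cycle in total.

1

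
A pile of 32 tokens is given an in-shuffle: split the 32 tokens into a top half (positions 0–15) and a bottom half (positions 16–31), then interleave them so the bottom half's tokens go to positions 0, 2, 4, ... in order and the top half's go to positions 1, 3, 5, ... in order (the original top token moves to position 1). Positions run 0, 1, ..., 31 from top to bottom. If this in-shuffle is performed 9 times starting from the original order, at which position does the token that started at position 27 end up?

Track the token's position through each in-shuffle:
27 → 22 → 12 → 25 → 18 → 4 → 9 → 19 → 6 → 13

13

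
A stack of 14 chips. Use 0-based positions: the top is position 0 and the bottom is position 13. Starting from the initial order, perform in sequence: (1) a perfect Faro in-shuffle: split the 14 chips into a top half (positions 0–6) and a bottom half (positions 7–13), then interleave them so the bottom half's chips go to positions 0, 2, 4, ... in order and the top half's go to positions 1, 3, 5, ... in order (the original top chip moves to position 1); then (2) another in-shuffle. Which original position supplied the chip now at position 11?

Undo the operations in reverse order, starting from position 11:
  undo op 2 (in-shuffle, from top half): 11 ← 5
  undo op 1 (in-shuffle, from top half): 5 ← 2
So the chip at position 11 came from original position 2.

2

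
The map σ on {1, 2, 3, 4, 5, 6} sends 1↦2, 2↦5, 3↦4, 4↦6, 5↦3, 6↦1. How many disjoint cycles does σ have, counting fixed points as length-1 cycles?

Cycle decomposition: (1 2 5 3 4 6).
1 cycle.

1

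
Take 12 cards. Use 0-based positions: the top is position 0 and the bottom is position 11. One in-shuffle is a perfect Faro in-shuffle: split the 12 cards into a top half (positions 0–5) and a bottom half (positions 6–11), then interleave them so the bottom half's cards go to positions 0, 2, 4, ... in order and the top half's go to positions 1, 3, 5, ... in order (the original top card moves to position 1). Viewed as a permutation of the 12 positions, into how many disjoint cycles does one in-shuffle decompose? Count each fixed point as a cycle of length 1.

1

Trace each unvisited position around until it returns:
(0 1 3 7 2 5 ... len 12)
1 cycle in total.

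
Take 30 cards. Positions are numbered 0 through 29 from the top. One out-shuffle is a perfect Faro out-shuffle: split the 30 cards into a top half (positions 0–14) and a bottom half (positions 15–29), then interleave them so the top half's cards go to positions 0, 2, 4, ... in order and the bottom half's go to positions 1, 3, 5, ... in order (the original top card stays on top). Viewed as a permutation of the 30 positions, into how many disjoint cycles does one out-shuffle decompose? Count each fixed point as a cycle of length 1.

Trace each unvisited position around until it returns:
(0) (1 2 4 8 16 3 ... len 28) (29)
3 cycles in total.

3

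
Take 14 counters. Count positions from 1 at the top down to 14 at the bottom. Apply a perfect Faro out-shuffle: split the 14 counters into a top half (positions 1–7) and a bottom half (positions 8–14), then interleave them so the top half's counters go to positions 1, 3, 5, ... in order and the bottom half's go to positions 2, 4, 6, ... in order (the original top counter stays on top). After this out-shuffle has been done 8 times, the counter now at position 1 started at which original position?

Work backwards from position 1, undoing one out-shuffle at a time:
1 ← 1 ← 1 ← 1 ← 1 ← 1 ← 1 ← 1 ← 1
So the counter now at position 1 started at position 1.

1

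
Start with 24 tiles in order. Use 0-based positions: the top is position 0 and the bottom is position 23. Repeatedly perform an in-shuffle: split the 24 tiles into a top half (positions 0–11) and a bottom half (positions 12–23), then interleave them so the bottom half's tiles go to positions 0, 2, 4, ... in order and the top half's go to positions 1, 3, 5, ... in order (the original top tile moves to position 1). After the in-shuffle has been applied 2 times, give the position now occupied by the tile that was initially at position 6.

2

Track the tile's position through each in-shuffle:
6 → 13 → 2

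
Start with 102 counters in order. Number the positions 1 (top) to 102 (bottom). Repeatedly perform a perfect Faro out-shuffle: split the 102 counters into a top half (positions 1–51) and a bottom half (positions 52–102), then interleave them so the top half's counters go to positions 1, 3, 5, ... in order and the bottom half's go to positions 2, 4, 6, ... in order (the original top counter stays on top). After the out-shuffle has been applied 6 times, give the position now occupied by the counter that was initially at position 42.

Track the counter's position through each out-shuffle:
42 → 83 → 64 → 26 → 51 → 101 → 100

100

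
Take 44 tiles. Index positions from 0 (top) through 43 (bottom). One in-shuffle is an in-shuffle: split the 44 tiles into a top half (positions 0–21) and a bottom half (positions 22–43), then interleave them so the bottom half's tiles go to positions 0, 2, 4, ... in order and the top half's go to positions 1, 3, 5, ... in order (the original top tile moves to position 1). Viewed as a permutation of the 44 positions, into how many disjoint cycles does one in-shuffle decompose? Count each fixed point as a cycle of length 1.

7

Trace each unvisited position around until it returns:
(0 1 3 7 15 31 ... len 12) (2 5 11 23) (4 9 19 39 34 24) (6 13 27 10 21 43 ... len 12) (8 17 35 26) (14 29) (20 41 38 32)
7 cycles in total.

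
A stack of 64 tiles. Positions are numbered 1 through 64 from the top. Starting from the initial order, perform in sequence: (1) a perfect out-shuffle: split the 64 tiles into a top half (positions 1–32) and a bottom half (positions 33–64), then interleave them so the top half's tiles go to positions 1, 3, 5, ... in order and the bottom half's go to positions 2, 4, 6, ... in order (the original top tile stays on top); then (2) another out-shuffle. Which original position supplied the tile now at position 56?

Undo the operations in reverse order, starting from position 56:
  undo op 2 (out-shuffle, from bottom half): 56 ← 60
  undo op 1 (out-shuffle, from bottom half): 60 ← 62
So the tile at position 56 came from original position 62.

62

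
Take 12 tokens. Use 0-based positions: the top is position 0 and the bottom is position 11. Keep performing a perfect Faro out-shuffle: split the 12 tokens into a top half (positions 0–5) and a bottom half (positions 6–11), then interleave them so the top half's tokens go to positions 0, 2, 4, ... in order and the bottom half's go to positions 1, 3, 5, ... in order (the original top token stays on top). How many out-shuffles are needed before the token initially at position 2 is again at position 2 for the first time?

10

Follow position 2 under repeated out-shuffles:
2 → 4 → 8 → 5 → 10 → 9 → 7 → 3 → 6 → 1 → 2
It first returns after 10 out-shuffles.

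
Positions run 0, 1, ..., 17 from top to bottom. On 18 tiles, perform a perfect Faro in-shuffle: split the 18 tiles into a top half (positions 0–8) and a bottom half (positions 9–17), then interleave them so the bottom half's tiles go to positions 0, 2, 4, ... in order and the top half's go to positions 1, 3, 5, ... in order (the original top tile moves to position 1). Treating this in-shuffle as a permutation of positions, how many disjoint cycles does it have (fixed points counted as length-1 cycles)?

Trace each unvisited position around until it returns:
(0 1 3 7 15 12 ... len 18)
1 cycle in total.

1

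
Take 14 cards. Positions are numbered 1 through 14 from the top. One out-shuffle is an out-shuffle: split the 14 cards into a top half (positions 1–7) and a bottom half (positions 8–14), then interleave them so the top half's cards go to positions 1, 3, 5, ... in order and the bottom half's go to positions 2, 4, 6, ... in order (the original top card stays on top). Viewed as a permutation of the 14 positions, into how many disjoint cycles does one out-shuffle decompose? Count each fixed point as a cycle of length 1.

3

Trace each unvisited position around until it returns:
(1) (2 3 5 9 4 7 ... len 12) (14)
3 cycles in total.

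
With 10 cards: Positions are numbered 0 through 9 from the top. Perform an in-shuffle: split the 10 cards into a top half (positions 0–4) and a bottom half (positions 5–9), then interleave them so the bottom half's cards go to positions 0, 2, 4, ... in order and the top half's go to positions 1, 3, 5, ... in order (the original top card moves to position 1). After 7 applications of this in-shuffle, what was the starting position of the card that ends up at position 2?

Work backwards from position 2, undoing one in-shuffle at a time:
2 ← 6 ← 8 ← 9 ← 4 ← 7 ← 3 ← 1
So the card now at position 2 started at position 1.

1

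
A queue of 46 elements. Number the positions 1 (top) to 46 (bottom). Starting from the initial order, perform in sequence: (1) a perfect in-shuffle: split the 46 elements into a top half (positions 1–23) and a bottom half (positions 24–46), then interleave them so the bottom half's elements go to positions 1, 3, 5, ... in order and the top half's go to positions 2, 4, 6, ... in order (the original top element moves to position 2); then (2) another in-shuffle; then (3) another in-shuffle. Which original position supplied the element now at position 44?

29

Undo the operations in reverse order, starting from position 44:
  undo op 3 (in-shuffle, from top half): 44 ← 22
  undo op 2 (in-shuffle, from top half): 22 ← 11
  undo op 1 (in-shuffle, from bottom half): 11 ← 29
So the element at position 44 came from original position 29.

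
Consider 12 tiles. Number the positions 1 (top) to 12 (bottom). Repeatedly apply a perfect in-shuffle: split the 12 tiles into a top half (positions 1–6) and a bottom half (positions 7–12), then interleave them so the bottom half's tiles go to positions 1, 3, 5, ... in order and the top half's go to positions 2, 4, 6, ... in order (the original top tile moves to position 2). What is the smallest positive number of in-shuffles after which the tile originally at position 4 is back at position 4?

Follow position 4 under repeated in-shuffles:
4 → 8 → 3 → 6 → 12 → 11 → 9 → 5 → 10 → 7 → 1 → 2 → 4
It first returns after 12 in-shuffles.

12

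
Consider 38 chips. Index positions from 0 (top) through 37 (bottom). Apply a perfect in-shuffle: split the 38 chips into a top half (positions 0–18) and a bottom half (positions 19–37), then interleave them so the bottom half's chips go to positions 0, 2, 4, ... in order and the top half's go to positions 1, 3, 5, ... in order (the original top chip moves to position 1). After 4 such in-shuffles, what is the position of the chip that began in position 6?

33

Track the chip's position through each in-shuffle:
6 → 13 → 27 → 16 → 33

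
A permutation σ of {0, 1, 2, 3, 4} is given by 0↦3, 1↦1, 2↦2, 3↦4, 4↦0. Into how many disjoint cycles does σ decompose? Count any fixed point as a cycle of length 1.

Cycle decomposition: (0 3 4) (1) (2).
3 cycles.

3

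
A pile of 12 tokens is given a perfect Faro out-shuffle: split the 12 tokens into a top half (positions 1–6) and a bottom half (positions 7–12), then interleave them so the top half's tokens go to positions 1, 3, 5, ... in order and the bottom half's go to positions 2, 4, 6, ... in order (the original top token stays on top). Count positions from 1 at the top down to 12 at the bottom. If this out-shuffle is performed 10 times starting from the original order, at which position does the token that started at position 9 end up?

Track the token's position through each out-shuffle:
9 → 6 → 11 → 10 → 8 → 4 → 7 → 2 → 3 → 5 → 9

9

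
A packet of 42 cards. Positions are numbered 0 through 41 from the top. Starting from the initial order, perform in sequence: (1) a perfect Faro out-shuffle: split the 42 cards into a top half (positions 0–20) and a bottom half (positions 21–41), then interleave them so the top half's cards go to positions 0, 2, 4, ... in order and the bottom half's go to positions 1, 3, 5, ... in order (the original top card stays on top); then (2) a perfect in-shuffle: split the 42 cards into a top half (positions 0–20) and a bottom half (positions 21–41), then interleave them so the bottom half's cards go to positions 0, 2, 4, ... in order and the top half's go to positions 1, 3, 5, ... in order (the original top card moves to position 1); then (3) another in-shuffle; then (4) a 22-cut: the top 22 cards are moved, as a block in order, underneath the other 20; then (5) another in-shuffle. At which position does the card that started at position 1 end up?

20

Track the card from position 1 forward through each operation:
  after op 1 (out-shuffle): 1 → 2
  after op 2 (in-shuffle): 2 → 5
  after op 3 (in-shuffle): 5 → 11
  after op 4 (cut 22): 11 → 31
  after op 5 (in-shuffle): 31 → 20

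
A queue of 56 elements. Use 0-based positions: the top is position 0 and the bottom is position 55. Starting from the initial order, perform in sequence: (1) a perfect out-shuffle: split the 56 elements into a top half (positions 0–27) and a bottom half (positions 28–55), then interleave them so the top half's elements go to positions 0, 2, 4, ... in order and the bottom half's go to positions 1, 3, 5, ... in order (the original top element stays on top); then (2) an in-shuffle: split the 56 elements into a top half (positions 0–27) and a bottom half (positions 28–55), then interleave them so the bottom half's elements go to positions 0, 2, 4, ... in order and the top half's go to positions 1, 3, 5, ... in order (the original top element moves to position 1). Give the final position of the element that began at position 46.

Track the element from position 46 forward through each operation:
  after op 1 (out-shuffle): 46 → 37
  after op 2 (in-shuffle): 37 → 18

18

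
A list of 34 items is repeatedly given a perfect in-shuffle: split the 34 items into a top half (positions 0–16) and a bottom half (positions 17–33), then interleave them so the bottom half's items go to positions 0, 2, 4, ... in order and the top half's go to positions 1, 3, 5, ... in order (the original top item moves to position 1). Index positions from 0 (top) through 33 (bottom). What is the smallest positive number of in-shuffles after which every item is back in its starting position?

The in-shuffle permutes the 34 positions with cycle lengths [3, 3, 4, 12, 12].
Every item is home exactly when every cycle has completed a whole number of laps, i.e. after lcm(3, 4, 12) = 12 in-shuffles.

12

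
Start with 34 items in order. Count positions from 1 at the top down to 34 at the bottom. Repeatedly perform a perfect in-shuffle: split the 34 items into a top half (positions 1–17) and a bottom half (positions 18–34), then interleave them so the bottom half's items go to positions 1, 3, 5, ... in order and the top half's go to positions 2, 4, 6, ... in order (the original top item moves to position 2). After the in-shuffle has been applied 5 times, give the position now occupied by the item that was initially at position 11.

2

Track the item's position through each in-shuffle:
11 → 22 → 9 → 18 → 1 → 2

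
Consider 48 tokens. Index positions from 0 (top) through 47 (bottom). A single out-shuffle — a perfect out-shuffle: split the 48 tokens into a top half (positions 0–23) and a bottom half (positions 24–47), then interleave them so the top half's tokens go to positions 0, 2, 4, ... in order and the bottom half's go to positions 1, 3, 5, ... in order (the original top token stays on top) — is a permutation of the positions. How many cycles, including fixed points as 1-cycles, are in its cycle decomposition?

4

Trace each unvisited position around until it returns:
(0) (1 2 4 8 16 32 ... len 23) (5 10 20 40 33 19 ... len 23) (47)
4 cycles in total.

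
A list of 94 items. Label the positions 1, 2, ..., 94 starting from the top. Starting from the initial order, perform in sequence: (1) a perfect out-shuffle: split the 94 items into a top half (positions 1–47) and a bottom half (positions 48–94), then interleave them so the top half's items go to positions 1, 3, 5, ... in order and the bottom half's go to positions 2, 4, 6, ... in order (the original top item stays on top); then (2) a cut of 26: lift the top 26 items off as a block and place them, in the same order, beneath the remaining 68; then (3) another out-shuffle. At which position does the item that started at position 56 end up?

Track the item from position 56 forward through each operation:
  after op 1 (out-shuffle): 56 → 18
  after op 2 (cut 26): 18 → 86
  after op 3 (out-shuffle): 86 → 78

78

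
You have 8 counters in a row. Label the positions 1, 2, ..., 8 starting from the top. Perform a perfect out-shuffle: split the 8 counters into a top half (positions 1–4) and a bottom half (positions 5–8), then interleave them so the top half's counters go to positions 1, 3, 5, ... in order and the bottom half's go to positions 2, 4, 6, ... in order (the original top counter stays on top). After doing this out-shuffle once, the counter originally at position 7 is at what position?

6

Track the counter's position through each out-shuffle:
7 → 6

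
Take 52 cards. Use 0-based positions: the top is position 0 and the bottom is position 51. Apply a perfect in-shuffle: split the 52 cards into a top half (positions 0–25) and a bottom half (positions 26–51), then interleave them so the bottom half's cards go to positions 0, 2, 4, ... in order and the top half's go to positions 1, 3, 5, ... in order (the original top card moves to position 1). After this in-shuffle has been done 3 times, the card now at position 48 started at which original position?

25

Work backwards from position 48, undoing one in-shuffle at a time:
48 ← 50 ← 51 ← 25
So the card now at position 48 started at position 25.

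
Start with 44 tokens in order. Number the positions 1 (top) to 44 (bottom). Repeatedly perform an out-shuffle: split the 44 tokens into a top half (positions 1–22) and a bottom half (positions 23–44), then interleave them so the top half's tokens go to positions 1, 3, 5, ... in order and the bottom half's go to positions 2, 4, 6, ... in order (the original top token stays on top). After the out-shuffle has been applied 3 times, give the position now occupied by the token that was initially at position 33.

42

Track the token's position through each out-shuffle:
33 → 22 → 43 → 42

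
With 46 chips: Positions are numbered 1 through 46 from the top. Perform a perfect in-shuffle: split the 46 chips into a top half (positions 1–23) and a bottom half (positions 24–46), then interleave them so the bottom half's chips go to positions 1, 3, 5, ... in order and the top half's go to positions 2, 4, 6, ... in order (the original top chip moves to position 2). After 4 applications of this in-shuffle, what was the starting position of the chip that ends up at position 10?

Work backwards from position 10, undoing one in-shuffle at a time:
10 ← 5 ← 26 ← 13 ← 30
So the chip now at position 10 started at position 30.

30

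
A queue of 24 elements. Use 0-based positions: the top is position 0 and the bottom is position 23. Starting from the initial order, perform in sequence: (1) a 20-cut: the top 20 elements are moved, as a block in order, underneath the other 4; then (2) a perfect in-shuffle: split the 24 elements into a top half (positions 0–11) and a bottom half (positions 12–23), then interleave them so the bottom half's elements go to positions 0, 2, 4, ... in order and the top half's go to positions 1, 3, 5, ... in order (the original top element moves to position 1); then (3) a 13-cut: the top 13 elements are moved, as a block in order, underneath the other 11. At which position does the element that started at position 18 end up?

Track the element from position 18 forward through each operation:
  after op 1 (cut 20): 18 → 22
  after op 2 (in-shuffle): 22 → 20
  after op 3 (cut 13): 20 → 7

7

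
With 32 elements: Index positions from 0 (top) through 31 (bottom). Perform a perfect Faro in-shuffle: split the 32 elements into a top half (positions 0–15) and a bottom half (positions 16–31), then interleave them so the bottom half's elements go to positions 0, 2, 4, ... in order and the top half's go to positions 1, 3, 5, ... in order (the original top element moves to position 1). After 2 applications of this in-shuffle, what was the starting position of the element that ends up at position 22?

Work backwards from position 22, undoing one in-shuffle at a time:
22 ← 27 ← 13
So the element now at position 22 started at position 13.

13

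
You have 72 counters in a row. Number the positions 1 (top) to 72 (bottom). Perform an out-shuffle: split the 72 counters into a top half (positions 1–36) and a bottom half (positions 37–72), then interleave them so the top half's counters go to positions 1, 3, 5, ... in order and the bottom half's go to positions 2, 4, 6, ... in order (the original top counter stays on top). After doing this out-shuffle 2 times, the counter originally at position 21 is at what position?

10

Track the counter's position through each out-shuffle:
21 → 41 → 10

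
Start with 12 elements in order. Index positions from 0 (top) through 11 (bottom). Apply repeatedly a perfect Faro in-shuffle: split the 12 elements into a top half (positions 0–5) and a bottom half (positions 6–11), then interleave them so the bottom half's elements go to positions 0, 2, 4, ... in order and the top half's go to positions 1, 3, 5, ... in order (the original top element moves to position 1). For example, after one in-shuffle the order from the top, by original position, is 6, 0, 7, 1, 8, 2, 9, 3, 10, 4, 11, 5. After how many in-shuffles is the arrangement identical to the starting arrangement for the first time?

12

The in-shuffle permutes the 12 positions with cycle lengths [12].
Every element is home exactly when every cycle has completed a whole number of laps, i.e. after lcm(12) = 12 in-shuffles.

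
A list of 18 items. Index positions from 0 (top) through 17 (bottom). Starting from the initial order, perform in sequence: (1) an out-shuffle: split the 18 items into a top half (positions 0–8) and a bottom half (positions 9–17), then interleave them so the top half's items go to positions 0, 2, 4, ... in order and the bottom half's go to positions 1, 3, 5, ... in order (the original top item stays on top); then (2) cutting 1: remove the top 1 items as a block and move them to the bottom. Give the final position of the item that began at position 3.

5

Track the item from position 3 forward through each operation:
  after op 1 (out-shuffle): 3 → 6
  after op 2 (cut 1): 6 → 5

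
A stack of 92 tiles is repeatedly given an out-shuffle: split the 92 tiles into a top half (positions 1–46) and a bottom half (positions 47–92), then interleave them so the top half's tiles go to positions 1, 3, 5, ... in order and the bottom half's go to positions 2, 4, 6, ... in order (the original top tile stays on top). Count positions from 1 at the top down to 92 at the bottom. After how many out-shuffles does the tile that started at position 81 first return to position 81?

Follow position 81 under repeated out-shuffles:
81 → 70 → 48 → 4 → 7 → 13 → 25 → 49 → 6 → 11 → 21 → 41 → 81
It first returns after 12 out-shuffles.

12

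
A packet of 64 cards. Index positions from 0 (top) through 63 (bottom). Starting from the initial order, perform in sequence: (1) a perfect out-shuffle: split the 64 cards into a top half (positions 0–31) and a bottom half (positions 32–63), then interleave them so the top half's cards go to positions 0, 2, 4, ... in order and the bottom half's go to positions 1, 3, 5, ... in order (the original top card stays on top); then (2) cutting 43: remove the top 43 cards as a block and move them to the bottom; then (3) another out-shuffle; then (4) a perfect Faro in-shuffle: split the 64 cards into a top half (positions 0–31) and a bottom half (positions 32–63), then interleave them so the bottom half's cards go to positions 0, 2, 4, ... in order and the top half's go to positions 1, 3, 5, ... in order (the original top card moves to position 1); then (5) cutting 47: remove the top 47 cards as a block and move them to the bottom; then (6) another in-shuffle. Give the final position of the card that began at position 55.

4

Track the card from position 55 forward through each operation:
  after op 1 (out-shuffle): 55 → 47
  after op 2 (cut 43): 47 → 4
  after op 3 (out-shuffle): 4 → 8
  after op 4 (in-shuffle): 8 → 17
  after op 5 (cut 47): 17 → 34
  after op 6 (in-shuffle): 34 → 4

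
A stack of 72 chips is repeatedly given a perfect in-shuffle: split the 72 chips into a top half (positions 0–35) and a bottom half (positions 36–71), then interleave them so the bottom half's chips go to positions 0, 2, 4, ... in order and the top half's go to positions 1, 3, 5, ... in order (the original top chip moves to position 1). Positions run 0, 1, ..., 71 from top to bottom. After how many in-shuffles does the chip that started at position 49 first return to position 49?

Follow position 49 under repeated in-shuffles:
49 → 26 → 53 → 34 → 69 → 66 → 60 → 48 → 24 → 49
It first returns after 9 in-shuffles.

9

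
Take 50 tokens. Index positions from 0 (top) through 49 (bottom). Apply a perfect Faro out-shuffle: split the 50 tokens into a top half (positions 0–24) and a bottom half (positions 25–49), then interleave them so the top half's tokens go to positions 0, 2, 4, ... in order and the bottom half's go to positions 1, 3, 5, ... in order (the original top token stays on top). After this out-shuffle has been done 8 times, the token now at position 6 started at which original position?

Work backwards from position 6, undoing one out-shuffle at a time:
6 ← 3 ← 26 ← 13 ← 31 ← 40 ← 20 ← 10 ← 5
So the token now at position 6 started at position 5.

5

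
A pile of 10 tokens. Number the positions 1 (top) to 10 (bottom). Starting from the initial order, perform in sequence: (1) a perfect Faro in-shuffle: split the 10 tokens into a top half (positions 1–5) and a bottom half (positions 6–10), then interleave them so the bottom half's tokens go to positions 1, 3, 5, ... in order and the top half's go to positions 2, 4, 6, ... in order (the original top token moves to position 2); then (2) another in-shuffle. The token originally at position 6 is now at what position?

Track the token from position 6 forward through each operation:
  after op 1 (in-shuffle): 6 → 1
  after op 2 (in-shuffle): 1 → 2

2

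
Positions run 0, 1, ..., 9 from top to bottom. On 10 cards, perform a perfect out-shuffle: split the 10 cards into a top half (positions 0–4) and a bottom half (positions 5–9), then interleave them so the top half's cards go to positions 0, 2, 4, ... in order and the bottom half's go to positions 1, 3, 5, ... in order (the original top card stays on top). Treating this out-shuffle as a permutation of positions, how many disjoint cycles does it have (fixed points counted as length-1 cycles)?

4

Trace each unvisited position around until it returns:
(0) (1 2 4 8 7 5) (3 6) (9)
4 cycles in total.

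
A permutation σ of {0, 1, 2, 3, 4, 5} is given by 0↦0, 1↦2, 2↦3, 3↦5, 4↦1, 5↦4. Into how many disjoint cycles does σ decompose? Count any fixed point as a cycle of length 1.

Cycle decomposition: (0) (1 2 3 5 4).
2 cycles.

2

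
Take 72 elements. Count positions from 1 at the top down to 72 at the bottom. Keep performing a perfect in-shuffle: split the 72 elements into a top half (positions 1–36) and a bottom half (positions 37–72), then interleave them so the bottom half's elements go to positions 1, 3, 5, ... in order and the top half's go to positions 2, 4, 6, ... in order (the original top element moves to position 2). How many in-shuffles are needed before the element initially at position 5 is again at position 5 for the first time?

Follow position 5 under repeated in-shuffles:
5 → 10 → 20 → 40 → 7 → 14 → 28 → 56 → 39 → 5
It first returns after 9 in-shuffles.

9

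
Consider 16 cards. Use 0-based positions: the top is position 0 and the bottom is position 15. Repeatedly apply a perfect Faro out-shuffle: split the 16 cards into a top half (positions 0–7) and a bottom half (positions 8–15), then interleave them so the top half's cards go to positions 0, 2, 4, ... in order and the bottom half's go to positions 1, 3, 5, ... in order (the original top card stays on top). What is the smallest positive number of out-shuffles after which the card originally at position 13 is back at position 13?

4

Follow position 13 under repeated out-shuffles:
13 → 11 → 7 → 14 → 13
It first returns after 4 out-shuffles.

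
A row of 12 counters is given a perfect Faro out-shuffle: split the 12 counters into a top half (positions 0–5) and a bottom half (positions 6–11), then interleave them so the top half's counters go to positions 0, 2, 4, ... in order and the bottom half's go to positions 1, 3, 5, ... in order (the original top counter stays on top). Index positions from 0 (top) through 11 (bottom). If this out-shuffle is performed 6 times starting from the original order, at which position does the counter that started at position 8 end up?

6

Track the counter's position through each out-shuffle:
8 → 5 → 10 → 9 → 7 → 3 → 6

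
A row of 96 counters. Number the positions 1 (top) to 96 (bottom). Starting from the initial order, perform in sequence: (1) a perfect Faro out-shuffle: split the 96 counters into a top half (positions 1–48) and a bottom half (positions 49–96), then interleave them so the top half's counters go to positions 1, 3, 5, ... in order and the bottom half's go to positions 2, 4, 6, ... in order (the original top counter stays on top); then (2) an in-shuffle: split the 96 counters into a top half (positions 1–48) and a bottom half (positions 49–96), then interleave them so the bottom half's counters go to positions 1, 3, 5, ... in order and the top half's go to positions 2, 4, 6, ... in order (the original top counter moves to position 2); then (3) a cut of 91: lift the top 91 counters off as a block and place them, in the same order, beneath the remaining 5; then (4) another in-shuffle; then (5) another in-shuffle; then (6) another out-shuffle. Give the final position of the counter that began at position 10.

54

Track the counter from position 10 forward through each operation:
  after op 1 (out-shuffle): 10 → 19
  after op 2 (in-shuffle): 19 → 38
  after op 3 (cut 91): 38 → 43
  after op 4 (in-shuffle): 43 → 86
  after op 5 (in-shuffle): 86 → 75
  after op 6 (out-shuffle): 75 → 54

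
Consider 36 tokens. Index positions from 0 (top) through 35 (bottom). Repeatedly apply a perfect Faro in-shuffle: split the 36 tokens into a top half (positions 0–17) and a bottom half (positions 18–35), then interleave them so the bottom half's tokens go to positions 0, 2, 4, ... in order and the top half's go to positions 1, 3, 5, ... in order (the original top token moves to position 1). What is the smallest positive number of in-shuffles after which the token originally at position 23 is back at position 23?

Follow position 23 under repeated in-shuffles:
23 → 10 → 21 → 6 → 13 → 27 → 18 → 0 → ... → 23 (length 36)
It first returns after 36 in-shuffles.

36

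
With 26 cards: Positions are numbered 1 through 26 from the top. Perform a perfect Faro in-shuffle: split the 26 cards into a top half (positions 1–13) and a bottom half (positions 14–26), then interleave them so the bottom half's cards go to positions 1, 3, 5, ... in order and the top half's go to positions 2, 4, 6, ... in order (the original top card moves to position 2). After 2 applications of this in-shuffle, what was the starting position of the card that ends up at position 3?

21

Work backwards from position 3, undoing one in-shuffle at a time:
3 ← 15 ← 21
So the card now at position 3 started at position 21.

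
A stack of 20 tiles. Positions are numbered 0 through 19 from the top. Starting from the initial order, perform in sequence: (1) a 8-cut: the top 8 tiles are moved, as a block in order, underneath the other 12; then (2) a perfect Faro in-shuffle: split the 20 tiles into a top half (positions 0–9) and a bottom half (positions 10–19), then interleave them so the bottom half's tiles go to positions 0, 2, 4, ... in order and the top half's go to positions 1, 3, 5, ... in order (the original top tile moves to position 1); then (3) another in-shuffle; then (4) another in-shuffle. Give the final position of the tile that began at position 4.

9

Track the tile from position 4 forward through each operation:
  after op 1 (cut 8): 4 → 16
  after op 2 (in-shuffle): 16 → 12
  after op 3 (in-shuffle): 12 → 4
  after op 4 (in-shuffle): 4 → 9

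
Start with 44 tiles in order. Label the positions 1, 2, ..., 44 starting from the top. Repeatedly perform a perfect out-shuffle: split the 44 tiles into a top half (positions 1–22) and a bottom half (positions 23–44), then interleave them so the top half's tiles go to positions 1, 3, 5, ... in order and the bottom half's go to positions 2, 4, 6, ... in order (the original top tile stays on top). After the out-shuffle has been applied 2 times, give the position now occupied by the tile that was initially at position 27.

19

Track the tile's position through each out-shuffle:
27 → 10 → 19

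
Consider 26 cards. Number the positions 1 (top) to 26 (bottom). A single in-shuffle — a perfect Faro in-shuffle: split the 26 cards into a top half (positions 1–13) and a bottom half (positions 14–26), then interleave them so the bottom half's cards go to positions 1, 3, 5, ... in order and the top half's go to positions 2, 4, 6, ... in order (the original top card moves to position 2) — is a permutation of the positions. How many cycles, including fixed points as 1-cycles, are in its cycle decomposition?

Trace each unvisited position around until it returns:
(1 2 4 8 16 5 ... len 18) (3 6 12 24 21 15) (9 18)
3 cycles in total.

3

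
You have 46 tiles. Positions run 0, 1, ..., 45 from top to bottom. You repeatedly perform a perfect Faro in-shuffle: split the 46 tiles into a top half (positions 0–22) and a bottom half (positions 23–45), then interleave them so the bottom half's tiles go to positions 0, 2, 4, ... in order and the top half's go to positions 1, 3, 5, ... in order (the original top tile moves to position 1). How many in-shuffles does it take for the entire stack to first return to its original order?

The in-shuffle permutes the 46 positions with cycle lengths [23, 23].
Every tile is home exactly when every cycle has completed a whole number of laps, i.e. after lcm(23) = 23 in-shuffles.

23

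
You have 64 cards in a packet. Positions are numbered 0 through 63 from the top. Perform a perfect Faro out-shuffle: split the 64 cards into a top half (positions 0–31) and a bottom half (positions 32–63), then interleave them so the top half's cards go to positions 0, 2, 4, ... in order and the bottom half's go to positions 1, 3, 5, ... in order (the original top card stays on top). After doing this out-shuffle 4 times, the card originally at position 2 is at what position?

32

Track the card's position through each out-shuffle:
2 → 4 → 8 → 16 → 32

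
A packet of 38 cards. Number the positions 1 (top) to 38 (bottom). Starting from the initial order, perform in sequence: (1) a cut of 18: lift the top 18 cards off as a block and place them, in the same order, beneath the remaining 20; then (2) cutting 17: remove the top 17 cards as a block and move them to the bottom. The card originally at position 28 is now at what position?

Track the card from position 28 forward through each operation:
  after op 1 (cut 18): 28 → 10
  after op 2 (cut 17): 10 → 31

31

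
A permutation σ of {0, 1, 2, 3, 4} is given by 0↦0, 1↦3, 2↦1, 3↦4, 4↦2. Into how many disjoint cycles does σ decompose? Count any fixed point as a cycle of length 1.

2

Cycle decomposition: (0) (1 3 4 2).
2 cycles.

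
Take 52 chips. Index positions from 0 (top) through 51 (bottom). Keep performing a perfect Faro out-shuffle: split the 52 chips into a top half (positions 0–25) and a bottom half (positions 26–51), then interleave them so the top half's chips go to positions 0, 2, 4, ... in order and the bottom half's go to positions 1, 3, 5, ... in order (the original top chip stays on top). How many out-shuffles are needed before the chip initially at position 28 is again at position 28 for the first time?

Follow position 28 under repeated out-shuffles:
28 → 5 → 10 → 20 → 40 → 29 → 7 → 14 → 28
It first returns after 8 out-shuffles.

8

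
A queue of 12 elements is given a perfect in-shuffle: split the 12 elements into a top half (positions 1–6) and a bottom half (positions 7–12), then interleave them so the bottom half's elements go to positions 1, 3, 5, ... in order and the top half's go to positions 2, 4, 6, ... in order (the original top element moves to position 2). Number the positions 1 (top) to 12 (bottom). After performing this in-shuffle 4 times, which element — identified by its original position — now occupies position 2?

5

Work backwards from position 2, undoing one in-shuffle at a time:
2 ← 1 ← 7 ← 10 ← 5
So the element now at position 2 started at position 5.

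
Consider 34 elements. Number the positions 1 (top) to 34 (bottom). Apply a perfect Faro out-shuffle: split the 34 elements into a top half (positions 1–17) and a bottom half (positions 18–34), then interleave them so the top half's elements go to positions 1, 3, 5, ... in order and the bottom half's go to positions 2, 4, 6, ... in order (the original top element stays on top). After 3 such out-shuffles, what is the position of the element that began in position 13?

Track the element's position through each out-shuffle:
13 → 25 → 16 → 31

31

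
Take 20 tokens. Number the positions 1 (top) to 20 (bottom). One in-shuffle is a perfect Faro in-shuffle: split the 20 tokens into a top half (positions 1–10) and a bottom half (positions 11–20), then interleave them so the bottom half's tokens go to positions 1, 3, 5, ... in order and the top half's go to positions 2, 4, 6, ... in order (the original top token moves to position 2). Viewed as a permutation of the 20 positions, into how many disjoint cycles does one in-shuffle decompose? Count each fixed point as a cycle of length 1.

5

Trace each unvisited position around until it returns:
(1 2 4 8 16 11) (3 6 12) (5 10 20 19 17 13) (7 14) (9 18 15)
5 cycles in total.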